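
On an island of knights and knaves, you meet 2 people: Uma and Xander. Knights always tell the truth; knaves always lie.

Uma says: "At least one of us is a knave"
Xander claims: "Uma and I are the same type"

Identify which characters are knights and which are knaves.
Uma is a knight.
Xander is a knave.

Verification:
- Uma (knight) says "At least one of us is a knave" - this is TRUE because Xander is a knave.
- Xander (knave) says "Uma and I are the same type" - this is FALSE (a lie) because Xander is a knave and Uma is a knight.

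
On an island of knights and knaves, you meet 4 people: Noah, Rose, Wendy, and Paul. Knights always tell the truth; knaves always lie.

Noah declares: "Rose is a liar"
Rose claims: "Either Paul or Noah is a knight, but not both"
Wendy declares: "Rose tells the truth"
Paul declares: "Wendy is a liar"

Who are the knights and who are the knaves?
Noah is a knight.
Rose is a knave.
Wendy is a knave.
Paul is a knight.

Verification:
- Noah (knight) says "Rose is a liar" - this is TRUE because Rose is a knave.
- Rose (knave) says "Either Paul or Noah is a knight, but not both" - this is FALSE (a lie) because Paul is a knight and Noah is a knight.
- Wendy (knave) says "Rose tells the truth" - this is FALSE (a lie) because Rose is a knave.
- Paul (knight) says "Wendy is a liar" - this is TRUE because Wendy is a knave.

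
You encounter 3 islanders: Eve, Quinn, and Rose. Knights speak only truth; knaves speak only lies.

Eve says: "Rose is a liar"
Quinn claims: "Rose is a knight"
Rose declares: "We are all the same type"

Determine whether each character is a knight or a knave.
Eve is a knight.
Quinn is a knave.
Rose is a knave.

Verification:
- Eve (knight) says "Rose is a liar" - this is TRUE because Rose is a knave.
- Quinn (knave) says "Rose is a knight" - this is FALSE (a lie) because Rose is a knave.
- Rose (knave) says "We are all the same type" - this is FALSE (a lie) because Eve is a knight and Quinn and Rose are knaves.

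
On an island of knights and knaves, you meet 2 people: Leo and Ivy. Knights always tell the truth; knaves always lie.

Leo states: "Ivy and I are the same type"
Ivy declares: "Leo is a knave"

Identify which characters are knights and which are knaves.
Leo is a knave.
Ivy is a knight.

Verification:
- Leo (knave) says "Ivy and I are the same type" - this is FALSE (a lie) because Leo is a knave and Ivy is a knight.
- Ivy (knight) says "Leo is a knave" - this is TRUE because Leo is a knave.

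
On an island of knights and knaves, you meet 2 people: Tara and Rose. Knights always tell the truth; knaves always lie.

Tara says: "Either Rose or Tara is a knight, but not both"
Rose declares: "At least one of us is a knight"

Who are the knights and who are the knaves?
Tara is a knave.
Rose is a knave.

Verification:
- Tara (knave) says "Either Rose or Tara is a knight, but not both" - this is FALSE (a lie) because Rose is a knave and Tara is a knave.
- Rose (knave) says "At least one of us is a knight" - this is FALSE (a lie) because no one is a knight.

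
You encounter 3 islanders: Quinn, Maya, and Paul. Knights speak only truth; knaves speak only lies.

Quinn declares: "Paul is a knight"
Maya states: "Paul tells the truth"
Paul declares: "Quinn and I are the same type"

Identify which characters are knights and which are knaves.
Quinn is a knight.
Maya is a knight.
Paul is a knight.

Verification:
- Quinn (knight) says "Paul is a knight" - this is TRUE because Paul is a knight.
- Maya (knight) says "Paul tells the truth" - this is TRUE because Paul is a knight.
- Paul (knight) says "Quinn and I are the same type" - this is TRUE because Paul is a knight and Quinn is a knight.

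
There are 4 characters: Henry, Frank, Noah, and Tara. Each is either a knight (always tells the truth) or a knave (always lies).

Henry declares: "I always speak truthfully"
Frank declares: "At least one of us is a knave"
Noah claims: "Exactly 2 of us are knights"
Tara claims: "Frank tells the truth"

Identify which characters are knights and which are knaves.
Henry is a knight.
Frank is a knight.
Noah is a knave.
Tara is a knight.

Verification:
- Henry (knight) says "I always speak truthfully" - this is TRUE because Henry is a knight.
- Frank (knight) says "At least one of us is a knave" - this is TRUE because Noah is a knave.
- Noah (knave) says "Exactly 2 of us are knights" - this is FALSE (a lie) because there are 3 knights.
- Tara (knight) says "Frank tells the truth" - this is TRUE because Frank is a knight.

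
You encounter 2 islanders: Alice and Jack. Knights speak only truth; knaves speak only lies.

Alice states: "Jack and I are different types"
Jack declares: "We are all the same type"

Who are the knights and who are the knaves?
Alice is a knight.
Jack is a knave.

Verification:
- Alice (knight) says "Jack and I are different types" - this is TRUE because Alice is a knight and Jack is a knave.
- Jack (knave) says "We are all the same type" - this is FALSE (a lie) because Alice is a knight and Jack is a knave.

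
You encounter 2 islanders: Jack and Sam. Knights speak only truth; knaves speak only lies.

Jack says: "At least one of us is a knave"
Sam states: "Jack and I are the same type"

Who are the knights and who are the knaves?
Jack is a knight.
Sam is a knave.

Verification:
- Jack (knight) says "At least one of us is a knave" - this is TRUE because Sam is a knave.
- Sam (knave) says "Jack and I are the same type" - this is FALSE (a lie) because Sam is a knave and Jack is a knight.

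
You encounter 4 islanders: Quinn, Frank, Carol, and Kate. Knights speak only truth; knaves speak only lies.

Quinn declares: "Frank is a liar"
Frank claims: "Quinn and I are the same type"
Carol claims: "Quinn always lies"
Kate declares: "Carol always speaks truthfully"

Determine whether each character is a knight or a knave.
Quinn is a knight.
Frank is a knave.
Carol is a knave.
Kate is a knave.

Verification:
- Quinn (knight) says "Frank is a liar" - this is TRUE because Frank is a knave.
- Frank (knave) says "Quinn and I are the same type" - this is FALSE (a lie) because Frank is a knave and Quinn is a knight.
- Carol (knave) says "Quinn always lies" - this is FALSE (a lie) because Quinn is a knight.
- Kate (knave) says "Carol always speaks truthfully" - this is FALSE (a lie) because Carol is a knave.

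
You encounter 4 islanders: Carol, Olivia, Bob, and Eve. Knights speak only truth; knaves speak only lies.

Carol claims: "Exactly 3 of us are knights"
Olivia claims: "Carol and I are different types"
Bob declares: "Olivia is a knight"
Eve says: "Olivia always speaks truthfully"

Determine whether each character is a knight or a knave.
Carol is a knave.
Olivia is a knave.
Bob is a knave.
Eve is a knave.

Verification:
- Carol (knave) says "Exactly 3 of us are knights" - this is FALSE (a lie) because there are 0 knights.
- Olivia (knave) says "Carol and I are different types" - this is FALSE (a lie) because Olivia is a knave and Carol is a knave.
- Bob (knave) says "Olivia is a knight" - this is FALSE (a lie) because Olivia is a knave.
- Eve (knave) says "Olivia always speaks truthfully" - this is FALSE (a lie) because Olivia is a knave.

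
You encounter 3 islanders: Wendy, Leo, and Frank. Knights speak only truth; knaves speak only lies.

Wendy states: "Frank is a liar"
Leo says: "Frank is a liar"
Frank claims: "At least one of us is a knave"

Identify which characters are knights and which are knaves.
Wendy is a knave.
Leo is a knave.
Frank is a knight.

Verification:
- Wendy (knave) says "Frank is a liar" - this is FALSE (a lie) because Frank is a knight.
- Leo (knave) says "Frank is a liar" - this is FALSE (a lie) because Frank is a knight.
- Frank (knight) says "At least one of us is a knave" - this is TRUE because Wendy and Leo are knaves.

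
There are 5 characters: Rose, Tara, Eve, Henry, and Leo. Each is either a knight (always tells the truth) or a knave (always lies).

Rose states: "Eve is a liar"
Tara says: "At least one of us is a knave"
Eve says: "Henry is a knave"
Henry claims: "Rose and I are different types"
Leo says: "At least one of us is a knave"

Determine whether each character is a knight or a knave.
Rose is a knave.
Tara is a knight.
Eve is a knight.
Henry is a knave.
Leo is a knight.

Verification:
- Rose (knave) says "Eve is a liar" - this is FALSE (a lie) because Eve is a knight.
- Tara (knight) says "At least one of us is a knave" - this is TRUE because Rose and Henry are knaves.
- Eve (knight) says "Henry is a knave" - this is TRUE because Henry is a knave.
- Henry (knave) says "Rose and I are different types" - this is FALSE (a lie) because Henry is a knave and Rose is a knave.
- Leo (knight) says "At least one of us is a knave" - this is TRUE because Rose and Henry are knaves.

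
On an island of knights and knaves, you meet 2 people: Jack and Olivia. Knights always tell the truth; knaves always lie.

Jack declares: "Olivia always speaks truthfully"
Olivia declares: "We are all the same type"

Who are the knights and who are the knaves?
Jack is a knight.
Olivia is a knight.

Verification:
- Jack (knight) says "Olivia always speaks truthfully" - this is TRUE because Olivia is a knight.
- Olivia (knight) says "We are all the same type" - this is TRUE because Jack and Olivia are knights.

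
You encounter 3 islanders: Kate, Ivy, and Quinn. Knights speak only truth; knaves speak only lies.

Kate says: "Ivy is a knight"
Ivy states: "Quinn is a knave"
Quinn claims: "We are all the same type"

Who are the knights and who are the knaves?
Kate is a knight.
Ivy is a knight.
Quinn is a knave.

Verification:
- Kate (knight) says "Ivy is a knight" - this is TRUE because Ivy is a knight.
- Ivy (knight) says "Quinn is a knave" - this is TRUE because Quinn is a knave.
- Quinn (knave) says "We are all the same type" - this is FALSE (a lie) because Kate and Ivy are knights and Quinn is a knave.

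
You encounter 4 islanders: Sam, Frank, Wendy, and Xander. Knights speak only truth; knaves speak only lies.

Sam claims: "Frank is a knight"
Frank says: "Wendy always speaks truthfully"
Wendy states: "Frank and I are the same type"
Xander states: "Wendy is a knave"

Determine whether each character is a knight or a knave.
Sam is a knight.
Frank is a knight.
Wendy is a knight.
Xander is a knave.

Verification:
- Sam (knight) says "Frank is a knight" - this is TRUE because Frank is a knight.
- Frank (knight) says "Wendy always speaks truthfully" - this is TRUE because Wendy is a knight.
- Wendy (knight) says "Frank and I are the same type" - this is TRUE because Wendy is a knight and Frank is a knight.
- Xander (knave) says "Wendy is a knave" - this is FALSE (a lie) because Wendy is a knight.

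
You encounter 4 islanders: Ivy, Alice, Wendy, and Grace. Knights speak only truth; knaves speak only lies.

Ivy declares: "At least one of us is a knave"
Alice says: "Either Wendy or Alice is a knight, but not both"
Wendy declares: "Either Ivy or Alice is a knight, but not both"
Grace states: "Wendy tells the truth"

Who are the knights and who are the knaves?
Ivy is a knight.
Alice is a knight.
Wendy is a knave.
Grace is a knave.

Verification:
- Ivy (knight) says "At least one of us is a knave" - this is TRUE because Wendy and Grace are knaves.
- Alice (knight) says "Either Wendy or Alice is a knight, but not both" - this is TRUE because Wendy is a knave and Alice is a knight.
- Wendy (knave) says "Either Ivy or Alice is a knight, but not both" - this is FALSE (a lie) because Ivy is a knight and Alice is a knight.
- Grace (knave) says "Wendy tells the truth" - this is FALSE (a lie) because Wendy is a knave.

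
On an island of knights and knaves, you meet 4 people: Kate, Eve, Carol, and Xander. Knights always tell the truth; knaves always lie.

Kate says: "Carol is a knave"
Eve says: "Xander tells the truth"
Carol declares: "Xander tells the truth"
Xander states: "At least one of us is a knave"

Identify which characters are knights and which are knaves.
Kate is a knave.
Eve is a knight.
Carol is a knight.
Xander is a knight.

Verification:
- Kate (knave) says "Carol is a knave" - this is FALSE (a lie) because Carol is a knight.
- Eve (knight) says "Xander tells the truth" - this is TRUE because Xander is a knight.
- Carol (knight) says "Xander tells the truth" - this is TRUE because Xander is a knight.
- Xander (knight) says "At least one of us is a knave" - this is TRUE because Kate is a knave.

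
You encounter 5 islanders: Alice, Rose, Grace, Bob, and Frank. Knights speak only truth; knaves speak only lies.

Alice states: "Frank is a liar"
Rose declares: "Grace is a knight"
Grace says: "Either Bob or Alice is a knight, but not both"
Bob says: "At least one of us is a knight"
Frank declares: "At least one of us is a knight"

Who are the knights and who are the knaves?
Alice is a knave.
Rose is a knight.
Grace is a knight.
Bob is a knight.
Frank is a knight.

Verification:
- Alice (knave) says "Frank is a liar" - this is FALSE (a lie) because Frank is a knight.
- Rose (knight) says "Grace is a knight" - this is TRUE because Grace is a knight.
- Grace (knight) says "Either Bob or Alice is a knight, but not both" - this is TRUE because Bob is a knight and Alice is a knave.
- Bob (knight) says "At least one of us is a knight" - this is TRUE because Rose, Grace, Bob, and Frank are knights.
- Frank (knight) says "At least one of us is a knight" - this is TRUE because Rose, Grace, Bob, and Frank are knights.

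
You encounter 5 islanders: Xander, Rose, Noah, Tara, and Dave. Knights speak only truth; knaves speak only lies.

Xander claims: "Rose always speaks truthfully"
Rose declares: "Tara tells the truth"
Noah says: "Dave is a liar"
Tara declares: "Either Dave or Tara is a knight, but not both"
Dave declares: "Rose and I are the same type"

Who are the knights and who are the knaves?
Xander is a knight.
Rose is a knight.
Noah is a knight.
Tara is a knight.
Dave is a knave.

Verification:
- Xander (knight) says "Rose always speaks truthfully" - this is TRUE because Rose is a knight.
- Rose (knight) says "Tara tells the truth" - this is TRUE because Tara is a knight.
- Noah (knight) says "Dave is a liar" - this is TRUE because Dave is a knave.
- Tara (knight) says "Either Dave or Tara is a knight, but not both" - this is TRUE because Dave is a knave and Tara is a knight.
- Dave (knave) says "Rose and I are the same type" - this is FALSE (a lie) because Dave is a knave and Rose is a knight.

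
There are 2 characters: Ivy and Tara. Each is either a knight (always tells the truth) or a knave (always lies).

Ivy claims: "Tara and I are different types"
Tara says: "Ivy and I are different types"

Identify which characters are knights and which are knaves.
Ivy is a knave.
Tara is a knave.

Verification:
- Ivy (knave) says "Tara and I are different types" - this is FALSE (a lie) because Ivy is a knave and Tara is a knave.
- Tara (knave) says "Ivy and I are different types" - this is FALSE (a lie) because Tara is a knave and Ivy is a knave.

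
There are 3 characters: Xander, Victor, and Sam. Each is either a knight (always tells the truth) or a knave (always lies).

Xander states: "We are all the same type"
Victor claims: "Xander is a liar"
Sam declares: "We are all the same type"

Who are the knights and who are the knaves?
Xander is a knave.
Victor is a knight.
Sam is a knave.

Verification:
- Xander (knave) says "We are all the same type" - this is FALSE (a lie) because Victor is a knight and Xander and Sam are knaves.
- Victor (knight) says "Xander is a liar" - this is TRUE because Xander is a knave.
- Sam (knave) says "We are all the same type" - this is FALSE (a lie) because Victor is a knight and Xander and Sam are knaves.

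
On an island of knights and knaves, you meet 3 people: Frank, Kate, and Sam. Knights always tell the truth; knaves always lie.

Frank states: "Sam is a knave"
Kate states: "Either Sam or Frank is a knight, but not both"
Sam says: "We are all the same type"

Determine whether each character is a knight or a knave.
Frank is a knight.
Kate is a knight.
Sam is a knave.

Verification:
- Frank (knight) says "Sam is a knave" - this is TRUE because Sam is a knave.
- Kate (knight) says "Either Sam or Frank is a knight, but not both" - this is TRUE because Sam is a knave and Frank is a knight.
- Sam (knave) says "We are all the same type" - this is FALSE (a lie) because Frank and Kate are knights and Sam is a knave.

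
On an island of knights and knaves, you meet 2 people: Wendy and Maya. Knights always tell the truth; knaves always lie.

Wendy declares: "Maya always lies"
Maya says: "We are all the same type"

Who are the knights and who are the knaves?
Wendy is a knight.
Maya is a knave.

Verification:
- Wendy (knight) says "Maya always lies" - this is TRUE because Maya is a knave.
- Maya (knave) says "We are all the same type" - this is FALSE (a lie) because Wendy is a knight and Maya is a knave.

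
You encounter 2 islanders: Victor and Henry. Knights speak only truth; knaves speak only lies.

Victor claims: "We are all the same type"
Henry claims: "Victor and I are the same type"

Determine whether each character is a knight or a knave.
Victor is a knight.
Henry is a knight.

Verification:
- Victor (knight) says "We are all the same type" - this is TRUE because Victor and Henry are knights.
- Henry (knight) says "Victor and I are the same type" - this is TRUE because Henry is a knight and Victor is a knight.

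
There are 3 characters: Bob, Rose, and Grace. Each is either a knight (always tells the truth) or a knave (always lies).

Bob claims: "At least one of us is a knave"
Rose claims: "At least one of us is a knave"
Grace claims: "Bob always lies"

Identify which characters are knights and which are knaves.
Bob is a knight.
Rose is a knight.
Grace is a knave.

Verification:
- Bob (knight) says "At least one of us is a knave" - this is TRUE because Grace is a knave.
- Rose (knight) says "At least one of us is a knave" - this is TRUE because Grace is a knave.
- Grace (knave) says "Bob always lies" - this is FALSE (a lie) because Bob is a knight.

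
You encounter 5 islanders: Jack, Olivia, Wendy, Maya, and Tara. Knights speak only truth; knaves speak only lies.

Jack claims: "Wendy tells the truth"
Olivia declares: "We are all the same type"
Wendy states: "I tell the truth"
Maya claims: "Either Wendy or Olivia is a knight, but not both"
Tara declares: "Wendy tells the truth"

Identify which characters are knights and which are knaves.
Jack is a knight.
Olivia is a knave.
Wendy is a knight.
Maya is a knight.
Tara is a knight.

Verification:
- Jack (knight) says "Wendy tells the truth" - this is TRUE because Wendy is a knight.
- Olivia (knave) says "We are all the same type" - this is FALSE (a lie) because Jack, Wendy, Maya, and Tara are knights and Olivia is a knave.
- Wendy (knight) says "I tell the truth" - this is TRUE because Wendy is a knight.
- Maya (knight) says "Either Wendy or Olivia is a knight, but not both" - this is TRUE because Wendy is a knight and Olivia is a knave.
- Tara (knight) says "Wendy tells the truth" - this is TRUE because Wendy is a knight.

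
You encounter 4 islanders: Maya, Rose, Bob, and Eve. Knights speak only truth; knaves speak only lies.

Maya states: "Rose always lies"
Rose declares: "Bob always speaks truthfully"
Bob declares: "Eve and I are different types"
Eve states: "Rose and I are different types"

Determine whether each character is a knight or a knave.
Maya is a knight.
Rose is a knave.
Bob is a knave.
Eve is a knave.

Verification:
- Maya (knight) says "Rose always lies" - this is TRUE because Rose is a knave.
- Rose (knave) says "Bob always speaks truthfully" - this is FALSE (a lie) because Bob is a knave.
- Bob (knave) says "Eve and I are different types" - this is FALSE (a lie) because Bob is a knave and Eve is a knave.
- Eve (knave) says "Rose and I are different types" - this is FALSE (a lie) because Eve is a knave and Rose is a knave.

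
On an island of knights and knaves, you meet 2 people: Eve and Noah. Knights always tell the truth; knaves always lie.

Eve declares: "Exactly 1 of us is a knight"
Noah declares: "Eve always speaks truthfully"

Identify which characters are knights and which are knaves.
Eve is a knave.
Noah is a knave.

Verification:
- Eve (knave) says "Exactly 1 of us is a knight" - this is FALSE (a lie) because there are 0 knights.
- Noah (knave) says "Eve always speaks truthfully" - this is FALSE (a lie) because Eve is a knave.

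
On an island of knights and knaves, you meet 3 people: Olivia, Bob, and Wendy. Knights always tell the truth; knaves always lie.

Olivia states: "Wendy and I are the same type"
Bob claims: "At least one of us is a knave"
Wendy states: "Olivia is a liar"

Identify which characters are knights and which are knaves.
Olivia is a knave.
Bob is a knight.
Wendy is a knight.

Verification:
- Olivia (knave) says "Wendy and I are the same type" - this is FALSE (a lie) because Olivia is a knave and Wendy is a knight.
- Bob (knight) says "At least one of us is a knave" - this is TRUE because Olivia is a knave.
- Wendy (knight) says "Olivia is a liar" - this is TRUE because Olivia is a knave.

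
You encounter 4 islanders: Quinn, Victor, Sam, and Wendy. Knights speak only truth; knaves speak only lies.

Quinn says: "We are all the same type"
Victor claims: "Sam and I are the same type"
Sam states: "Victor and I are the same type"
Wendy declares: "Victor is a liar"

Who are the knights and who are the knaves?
Quinn is a knave.
Victor is a knight.
Sam is a knight.
Wendy is a knave.

Verification:
- Quinn (knave) says "We are all the same type" - this is FALSE (a lie) because Victor and Sam are knights and Quinn and Wendy are knaves.
- Victor (knight) says "Sam and I are the same type" - this is TRUE because Victor is a knight and Sam is a knight.
- Sam (knight) says "Victor and I are the same type" - this is TRUE because Sam is a knight and Victor is a knight.
- Wendy (knave) says "Victor is a liar" - this is FALSE (a lie) because Victor is a knight.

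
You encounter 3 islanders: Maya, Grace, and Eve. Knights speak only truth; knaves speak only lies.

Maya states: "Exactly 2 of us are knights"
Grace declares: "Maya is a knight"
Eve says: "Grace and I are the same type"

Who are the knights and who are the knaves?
Maya is a knight.
Grace is a knight.
Eve is a knave.

Verification:
- Maya (knight) says "Exactly 2 of us are knights" - this is TRUE because there are 2 knights.
- Grace (knight) says "Maya is a knight" - this is TRUE because Maya is a knight.
- Eve (knave) says "Grace and I are the same type" - this is FALSE (a lie) because Eve is a knave and Grace is a knight.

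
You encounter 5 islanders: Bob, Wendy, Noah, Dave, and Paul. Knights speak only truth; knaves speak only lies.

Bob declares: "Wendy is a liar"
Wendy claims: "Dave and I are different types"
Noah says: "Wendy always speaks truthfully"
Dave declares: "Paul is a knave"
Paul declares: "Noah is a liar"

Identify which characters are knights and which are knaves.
Bob is a knight.
Wendy is a knave.
Noah is a knave.
Dave is a knave.
Paul is a knight.

Verification:
- Bob (knight) says "Wendy is a liar" - this is TRUE because Wendy is a knave.
- Wendy (knave) says "Dave and I are different types" - this is FALSE (a lie) because Wendy is a knave and Dave is a knave.
- Noah (knave) says "Wendy always speaks truthfully" - this is FALSE (a lie) because Wendy is a knave.
- Dave (knave) says "Paul is a knave" - this is FALSE (a lie) because Paul is a knight.
- Paul (knight) says "Noah is a liar" - this is TRUE because Noah is a knave.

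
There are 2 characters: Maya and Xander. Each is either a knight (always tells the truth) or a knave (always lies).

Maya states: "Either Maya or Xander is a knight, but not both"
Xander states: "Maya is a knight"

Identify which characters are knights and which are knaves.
Maya is a knave.
Xander is a knave.

Verification:
- Maya (knave) says "Either Maya or Xander is a knight, but not both" - this is FALSE (a lie) because Maya is a knave and Xander is a knave.
- Xander (knave) says "Maya is a knight" - this is FALSE (a lie) because Maya is a knave.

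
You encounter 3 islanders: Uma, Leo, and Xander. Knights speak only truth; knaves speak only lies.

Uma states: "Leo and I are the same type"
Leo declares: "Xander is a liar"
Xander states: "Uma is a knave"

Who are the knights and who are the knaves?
Uma is a knight.
Leo is a knight.
Xander is a knave.

Verification:
- Uma (knight) says "Leo and I are the same type" - this is TRUE because Uma is a knight and Leo is a knight.
- Leo (knight) says "Xander is a liar" - this is TRUE because Xander is a knave.
- Xander (knave) says "Uma is a knave" - this is FALSE (a lie) because Uma is a knight.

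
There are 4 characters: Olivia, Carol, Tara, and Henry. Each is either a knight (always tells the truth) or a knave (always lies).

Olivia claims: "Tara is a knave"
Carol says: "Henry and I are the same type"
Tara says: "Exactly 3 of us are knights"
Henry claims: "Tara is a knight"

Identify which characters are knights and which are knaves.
Olivia is a knave.
Carol is a knight.
Tara is a knight.
Henry is a knight.

Verification:
- Olivia (knave) says "Tara is a knave" - this is FALSE (a lie) because Tara is a knight.
- Carol (knight) says "Henry and I are the same type" - this is TRUE because Carol is a knight and Henry is a knight.
- Tara (knight) says "Exactly 3 of us are knights" - this is TRUE because there are 3 knights.
- Henry (knight) says "Tara is a knight" - this is TRUE because Tara is a knight.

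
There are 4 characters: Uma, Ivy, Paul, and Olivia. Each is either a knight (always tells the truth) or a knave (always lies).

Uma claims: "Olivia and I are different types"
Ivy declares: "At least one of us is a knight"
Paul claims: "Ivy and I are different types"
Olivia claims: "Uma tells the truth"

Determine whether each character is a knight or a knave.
Uma is a knave.
Ivy is a knave.
Paul is a knave.
Olivia is a knave.

Verification:
- Uma (knave) says "Olivia and I are different types" - this is FALSE (a lie) because Uma is a knave and Olivia is a knave.
- Ivy (knave) says "At least one of us is a knight" - this is FALSE (a lie) because no one is a knight.
- Paul (knave) says "Ivy and I are different types" - this is FALSE (a lie) because Paul is a knave and Ivy is a knave.
- Olivia (knave) says "Uma tells the truth" - this is FALSE (a lie) because Uma is a knave.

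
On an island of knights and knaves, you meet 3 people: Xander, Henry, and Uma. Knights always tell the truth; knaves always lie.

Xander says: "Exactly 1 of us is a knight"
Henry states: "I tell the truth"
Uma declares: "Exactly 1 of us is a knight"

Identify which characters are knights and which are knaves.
Xander is a knave.
Henry is a knave.
Uma is a knave.

Verification:
- Xander (knave) says "Exactly 1 of us is a knight" - this is FALSE (a lie) because there are 0 knights.
- Henry (knave) says "I tell the truth" - this is FALSE (a lie) because Henry is a knave.
- Uma (knave) says "Exactly 1 of us is a knight" - this is FALSE (a lie) because there are 0 knights.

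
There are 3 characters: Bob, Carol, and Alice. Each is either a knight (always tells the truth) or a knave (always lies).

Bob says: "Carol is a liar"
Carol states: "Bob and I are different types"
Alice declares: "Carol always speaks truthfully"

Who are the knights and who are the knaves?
Bob is a knave.
Carol is a knight.
Alice is a knight.

Verification:
- Bob (knave) says "Carol is a liar" - this is FALSE (a lie) because Carol is a knight.
- Carol (knight) says "Bob and I are different types" - this is TRUE because Carol is a knight and Bob is a knave.
- Alice (knight) says "Carol always speaks truthfully" - this is TRUE because Carol is a knight.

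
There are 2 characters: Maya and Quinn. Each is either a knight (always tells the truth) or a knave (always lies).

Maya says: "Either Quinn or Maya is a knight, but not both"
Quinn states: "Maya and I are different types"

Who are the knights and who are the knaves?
Maya is a knave.
Quinn is a knave.

Verification:
- Maya (knave) says "Either Quinn or Maya is a knight, but not both" - this is FALSE (a lie) because Quinn is a knave and Maya is a knave.
- Quinn (knave) says "Maya and I are different types" - this is FALSE (a lie) because Quinn is a knave and Maya is a knave.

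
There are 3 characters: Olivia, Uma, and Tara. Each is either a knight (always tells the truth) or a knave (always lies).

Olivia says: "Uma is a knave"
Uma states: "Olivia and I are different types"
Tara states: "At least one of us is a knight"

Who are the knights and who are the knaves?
Olivia is a knave.
Uma is a knight.
Tara is a knight.

Verification:
- Olivia (knave) says "Uma is a knave" - this is FALSE (a lie) because Uma is a knight.
- Uma (knight) says "Olivia and I are different types" - this is TRUE because Uma is a knight and Olivia is a knave.
- Tara (knight) says "At least one of us is a knight" - this is TRUE because Uma and Tara are knights.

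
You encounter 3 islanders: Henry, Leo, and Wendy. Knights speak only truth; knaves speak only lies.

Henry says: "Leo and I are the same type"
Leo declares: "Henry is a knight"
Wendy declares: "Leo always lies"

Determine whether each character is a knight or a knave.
Henry is a knight.
Leo is a knight.
Wendy is a knave.

Verification:
- Henry (knight) says "Leo and I are the same type" - this is TRUE because Henry is a knight and Leo is a knight.
- Leo (knight) says "Henry is a knight" - this is TRUE because Henry is a knight.
- Wendy (knave) says "Leo always lies" - this is FALSE (a lie) because Leo is a knight.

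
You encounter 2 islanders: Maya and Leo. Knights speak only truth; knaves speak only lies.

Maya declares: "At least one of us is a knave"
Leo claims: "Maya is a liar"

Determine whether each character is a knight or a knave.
Maya is a knight.
Leo is a knave.

Verification:
- Maya (knight) says "At least one of us is a knave" - this is TRUE because Leo is a knave.
- Leo (knave) says "Maya is a liar" - this is FALSE (a lie) because Maya is a knight.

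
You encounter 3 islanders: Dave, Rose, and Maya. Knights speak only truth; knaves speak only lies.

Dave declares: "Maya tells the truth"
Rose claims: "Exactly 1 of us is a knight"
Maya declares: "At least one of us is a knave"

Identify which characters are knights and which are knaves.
Dave is a knight.
Rose is a knave.
Maya is a knight.

Verification:
- Dave (knight) says "Maya tells the truth" - this is TRUE because Maya is a knight.
- Rose (knave) says "Exactly 1 of us is a knight" - this is FALSE (a lie) because there are 2 knights.
- Maya (knight) says "At least one of us is a knave" - this is TRUE because Rose is a knave.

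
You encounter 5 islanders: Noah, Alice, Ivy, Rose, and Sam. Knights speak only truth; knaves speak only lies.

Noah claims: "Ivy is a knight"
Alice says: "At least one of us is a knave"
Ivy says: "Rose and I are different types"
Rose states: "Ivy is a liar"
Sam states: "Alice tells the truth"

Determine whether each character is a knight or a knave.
Noah is a knight.
Alice is a knight.
Ivy is a knight.
Rose is a knave.
Sam is a knight.

Verification:
- Noah (knight) says "Ivy is a knight" - this is TRUE because Ivy is a knight.
- Alice (knight) says "At least one of us is a knave" - this is TRUE because Rose is a knave.
- Ivy (knight) says "Rose and I are different types" - this is TRUE because Ivy is a knight and Rose is a knave.
- Rose (knave) says "Ivy is a liar" - this is FALSE (a lie) because Ivy is a knight.
- Sam (knight) says "Alice tells the truth" - this is TRUE because Alice is a knight.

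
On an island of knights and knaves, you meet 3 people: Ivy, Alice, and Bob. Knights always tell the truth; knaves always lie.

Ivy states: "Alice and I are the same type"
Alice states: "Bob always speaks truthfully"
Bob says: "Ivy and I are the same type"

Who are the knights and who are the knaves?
Ivy is a knight.
Alice is a knight.
Bob is a knight.

Verification:
- Ivy (knight) says "Alice and I are the same type" - this is TRUE because Ivy is a knight and Alice is a knight.
- Alice (knight) says "Bob always speaks truthfully" - this is TRUE because Bob is a knight.
- Bob (knight) says "Ivy and I are the same type" - this is TRUE because Bob is a knight and Ivy is a knight.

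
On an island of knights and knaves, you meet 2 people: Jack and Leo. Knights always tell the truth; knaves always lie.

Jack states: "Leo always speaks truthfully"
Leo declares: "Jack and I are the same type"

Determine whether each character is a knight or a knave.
Jack is a knight.
Leo is a knight.

Verification:
- Jack (knight) says "Leo always speaks truthfully" - this is TRUE because Leo is a knight.
- Leo (knight) says "Jack and I are the same type" - this is TRUE because Leo is a knight and Jack is a knight.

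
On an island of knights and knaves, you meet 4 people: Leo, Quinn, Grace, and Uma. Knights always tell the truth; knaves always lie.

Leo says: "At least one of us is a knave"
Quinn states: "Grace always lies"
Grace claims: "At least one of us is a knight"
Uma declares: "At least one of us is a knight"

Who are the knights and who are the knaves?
Leo is a knight.
Quinn is a knave.
Grace is a knight.
Uma is a knight.

Verification:
- Leo (knight) says "At least one of us is a knave" - this is TRUE because Quinn is a knave.
- Quinn (knave) says "Grace always lies" - this is FALSE (a lie) because Grace is a knight.
- Grace (knight) says "At least one of us is a knight" - this is TRUE because Leo, Grace, and Uma are knights.
- Uma (knight) says "At least one of us is a knight" - this is TRUE because Leo, Grace, and Uma are knights.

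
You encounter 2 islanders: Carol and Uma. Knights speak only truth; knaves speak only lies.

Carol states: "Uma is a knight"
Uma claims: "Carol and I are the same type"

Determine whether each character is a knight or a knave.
Carol is a knight.
Uma is a knight.

Verification:
- Carol (knight) says "Uma is a knight" - this is TRUE because Uma is a knight.
- Uma (knight) says "Carol and I are the same type" - this is TRUE because Uma is a knight and Carol is a knight.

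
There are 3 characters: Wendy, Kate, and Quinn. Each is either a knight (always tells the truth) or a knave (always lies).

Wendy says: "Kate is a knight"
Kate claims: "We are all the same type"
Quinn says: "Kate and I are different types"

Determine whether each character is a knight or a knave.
Wendy is a knave.
Kate is a knave.
Quinn is a knight.

Verification:
- Wendy (knave) says "Kate is a knight" - this is FALSE (a lie) because Kate is a knave.
- Kate (knave) says "We are all the same type" - this is FALSE (a lie) because Quinn is a knight and Wendy and Kate are knaves.
- Quinn (knight) says "Kate and I are different types" - this is TRUE because Quinn is a knight and Kate is a knave.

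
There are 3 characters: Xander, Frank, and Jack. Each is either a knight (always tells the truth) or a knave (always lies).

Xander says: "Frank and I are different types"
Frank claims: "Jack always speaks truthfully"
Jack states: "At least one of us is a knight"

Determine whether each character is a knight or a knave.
Xander is a knave.
Frank is a knave.
Jack is a knave.

Verification:
- Xander (knave) says "Frank and I are different types" - this is FALSE (a lie) because Xander is a knave and Frank is a knave.
- Frank (knave) says "Jack always speaks truthfully" - this is FALSE (a lie) because Jack is a knave.
- Jack (knave) says "At least one of us is a knight" - this is FALSE (a lie) because no one is a knight.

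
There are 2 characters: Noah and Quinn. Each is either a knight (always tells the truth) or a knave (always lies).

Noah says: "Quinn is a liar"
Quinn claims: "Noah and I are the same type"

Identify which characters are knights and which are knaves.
Noah is a knight.
Quinn is a knave.

Verification:
- Noah (knight) says "Quinn is a liar" - this is TRUE because Quinn is a knave.
- Quinn (knave) says "Noah and I are the same type" - this is FALSE (a lie) because Quinn is a knave and Noah is a knight.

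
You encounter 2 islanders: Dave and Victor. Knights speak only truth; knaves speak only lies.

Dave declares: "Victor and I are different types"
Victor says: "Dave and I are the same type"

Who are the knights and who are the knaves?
Dave is a knight.
Victor is a knave.

Verification:
- Dave (knight) says "Victor and I are different types" - this is TRUE because Dave is a knight and Victor is a knave.
- Victor (knave) says "Dave and I are the same type" - this is FALSE (a lie) because Victor is a knave and Dave is a knight.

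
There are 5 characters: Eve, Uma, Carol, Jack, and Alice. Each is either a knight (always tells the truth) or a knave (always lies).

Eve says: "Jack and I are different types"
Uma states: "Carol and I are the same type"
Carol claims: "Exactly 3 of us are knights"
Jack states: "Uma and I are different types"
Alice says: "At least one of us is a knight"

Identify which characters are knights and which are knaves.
Eve is a knight.
Uma is a knave.
Carol is a knight.
Jack is a knave.
Alice is a knight.

Verification:
- Eve (knight) says "Jack and I are different types" - this is TRUE because Eve is a knight and Jack is a knave.
- Uma (knave) says "Carol and I are the same type" - this is FALSE (a lie) because Uma is a knave and Carol is a knight.
- Carol (knight) says "Exactly 3 of us are knights" - this is TRUE because there are 3 knights.
- Jack (knave) says "Uma and I are different types" - this is FALSE (a lie) because Jack is a knave and Uma is a knave.
- Alice (knight) says "At least one of us is a knight" - this is TRUE because Eve, Carol, and Alice are knights.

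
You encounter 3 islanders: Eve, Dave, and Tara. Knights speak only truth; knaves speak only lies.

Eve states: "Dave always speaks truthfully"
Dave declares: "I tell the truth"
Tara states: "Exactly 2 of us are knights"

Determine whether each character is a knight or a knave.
Eve is a knave.
Dave is a knave.
Tara is a knave.

Verification:
- Eve (knave) says "Dave always speaks truthfully" - this is FALSE (a lie) because Dave is a knave.
- Dave (knave) says "I tell the truth" - this is FALSE (a lie) because Dave is a knave.
- Tara (knave) says "Exactly 2 of us are knights" - this is FALSE (a lie) because there are 0 knights.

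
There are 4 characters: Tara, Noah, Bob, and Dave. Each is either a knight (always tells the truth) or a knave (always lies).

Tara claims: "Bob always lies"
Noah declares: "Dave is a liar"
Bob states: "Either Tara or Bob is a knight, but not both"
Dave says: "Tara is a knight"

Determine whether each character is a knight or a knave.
Tara is a knave.
Noah is a knight.
Bob is a knight.
Dave is a knave.

Verification:
- Tara (knave) says "Bob always lies" - this is FALSE (a lie) because Bob is a knight.
- Noah (knight) says "Dave is a liar" - this is TRUE because Dave is a knave.
- Bob (knight) says "Either Tara or Bob is a knight, but not both" - this is TRUE because Tara is a knave and Bob is a knight.
- Dave (knave) says "Tara is a knight" - this is FALSE (a lie) because Tara is a knave.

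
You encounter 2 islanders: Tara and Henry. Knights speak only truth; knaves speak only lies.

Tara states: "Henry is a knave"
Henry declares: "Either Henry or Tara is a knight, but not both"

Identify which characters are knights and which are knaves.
Tara is a knave.
Henry is a knight.

Verification:
- Tara (knave) says "Henry is a knave" - this is FALSE (a lie) because Henry is a knight.
- Henry (knight) says "Either Henry or Tara is a knight, but not both" - this is TRUE because Henry is a knight and Tara is a knave.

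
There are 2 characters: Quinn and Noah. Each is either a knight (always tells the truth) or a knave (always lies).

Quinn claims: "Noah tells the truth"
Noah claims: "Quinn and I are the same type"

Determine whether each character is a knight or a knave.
Quinn is a knight.
Noah is a knight.

Verification:
- Quinn (knight) says "Noah tells the truth" - this is TRUE because Noah is a knight.
- Noah (knight) says "Quinn and I are the same type" - this is TRUE because Noah is a knight and Quinn is a knight.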